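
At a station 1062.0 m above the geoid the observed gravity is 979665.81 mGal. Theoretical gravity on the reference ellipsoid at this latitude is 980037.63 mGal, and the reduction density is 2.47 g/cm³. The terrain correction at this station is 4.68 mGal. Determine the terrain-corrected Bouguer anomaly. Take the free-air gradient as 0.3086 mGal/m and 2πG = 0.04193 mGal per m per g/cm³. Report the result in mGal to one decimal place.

-149.4

Free-air correction = 0.3086 × 1062.0 = 327.73 mGal
Free-air anomaly = 979665.81 − 980037.63 + (327.73) = -44.09 mGal
Bouguer slab correction = 0.04193 × 2.47 × 1062.0 = 109.99 mGal
Simple Bouguer anomaly = -44.09 − (109.99) = -154.08 mGal
Complete Bouguer anomaly = -154.08 + 4.68 = -149.40 mGal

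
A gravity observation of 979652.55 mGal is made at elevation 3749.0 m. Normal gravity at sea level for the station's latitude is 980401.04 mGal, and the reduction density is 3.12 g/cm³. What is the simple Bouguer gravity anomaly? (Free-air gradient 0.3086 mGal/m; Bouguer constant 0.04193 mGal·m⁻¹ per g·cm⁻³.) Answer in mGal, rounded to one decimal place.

-82.0

Free-air correction = 0.3086 × 3749.0 = 1156.94 mGal
Free-air anomaly = 979652.55 − 980401.04 + (1156.94) = 408.45 mGal
Bouguer slab correction = 0.04193 × 3.12 × 3749.0 = 490.45 mGal
Simple Bouguer anomaly = 408.45 − (490.45) = -82.00 mGal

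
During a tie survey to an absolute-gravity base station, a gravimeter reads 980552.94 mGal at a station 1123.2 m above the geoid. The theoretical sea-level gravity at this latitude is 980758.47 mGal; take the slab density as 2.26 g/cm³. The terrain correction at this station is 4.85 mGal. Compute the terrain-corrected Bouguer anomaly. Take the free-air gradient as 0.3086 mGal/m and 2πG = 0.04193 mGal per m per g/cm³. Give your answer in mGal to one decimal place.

39.5

Free-air correction = 0.3086 × 1123.2 = 346.62 mGal
Free-air anomaly = 980552.94 − 980758.47 + (346.62) = 141.09 mGal
Bouguer slab correction = 0.04193 × 2.26 × 1123.2 = 106.44 mGal
Simple Bouguer anomaly = 141.09 − (106.44) = 34.65 mGal
Complete Bouguer anomaly = 34.65 + 4.85 = 39.50 mGal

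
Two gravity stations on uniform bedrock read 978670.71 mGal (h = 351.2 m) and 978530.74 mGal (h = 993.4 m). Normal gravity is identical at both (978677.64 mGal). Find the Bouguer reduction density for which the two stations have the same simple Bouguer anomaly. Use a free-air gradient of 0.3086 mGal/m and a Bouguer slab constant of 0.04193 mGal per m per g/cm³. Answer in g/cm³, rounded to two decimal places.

2.16

Δg_obs = 978530.74 − 978670.71 = -139.97 mGal over Δh = 993.4 − 351.2 = 642.2 m
Equal Bouguer anomalies ⇒ Δg_obs + (0.3086 − 0.04193ρ)·Δh = 0
0.3086 − 0.04193ρ = −Δg_obs/Δh = 0.21795
ρ = (0.3086 − 0.21795) / 0.04193 = 2.16 g/cm³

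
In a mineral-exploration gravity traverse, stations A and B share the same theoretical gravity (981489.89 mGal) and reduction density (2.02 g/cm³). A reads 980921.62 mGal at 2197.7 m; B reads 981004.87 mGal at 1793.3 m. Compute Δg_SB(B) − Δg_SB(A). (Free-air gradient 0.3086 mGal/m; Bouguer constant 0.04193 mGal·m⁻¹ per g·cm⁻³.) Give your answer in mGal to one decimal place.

Δg_SB(A) = 980921.62 − 981489.89 + 0.3086×2197.7 − 0.04193×2.02×2197.7 = -76.20 mGal
Δg_SB(B) = 981004.87 − 981489.89 + 0.3086×1793.3 − 0.04193×2.02×1793.3 = -83.50 mGal
Difference = -83.50 − (-76.20) = -7.30 mGal

-7.3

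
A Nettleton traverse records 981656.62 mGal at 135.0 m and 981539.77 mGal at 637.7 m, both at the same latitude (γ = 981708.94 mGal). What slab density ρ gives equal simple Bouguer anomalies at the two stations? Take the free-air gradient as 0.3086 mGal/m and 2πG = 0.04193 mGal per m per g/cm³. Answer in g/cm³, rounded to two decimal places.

Δg_obs = 981539.77 − 981656.62 = -116.85 mGal over Δh = 637.7 − 135.0 = 502.7 m
Equal Bouguer anomalies ⇒ Δg_obs + (0.3086 − 0.04193ρ)·Δh = 0
0.3086 − 0.04193ρ = −Δg_obs/Δh = 0.23244
ρ = (0.3086 − 0.23244) / 0.04193 = 1.82 g/cm³

1.82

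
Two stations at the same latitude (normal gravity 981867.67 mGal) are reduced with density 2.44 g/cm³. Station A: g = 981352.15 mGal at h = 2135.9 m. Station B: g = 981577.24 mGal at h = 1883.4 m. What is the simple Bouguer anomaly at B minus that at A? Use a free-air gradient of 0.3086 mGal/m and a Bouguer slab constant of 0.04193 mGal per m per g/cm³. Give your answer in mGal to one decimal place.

173.0

Δg_SB(A) = 981352.15 − 981867.67 + 0.3086×2135.9 − 0.04193×2.44×2135.9 = -74.90 mGal
Δg_SB(B) = 981577.24 − 981867.67 + 0.3086×1883.4 − 0.04193×2.44×1883.4 = 98.10 mGal
Difference = 98.10 − (-74.90) = 173.00 mGal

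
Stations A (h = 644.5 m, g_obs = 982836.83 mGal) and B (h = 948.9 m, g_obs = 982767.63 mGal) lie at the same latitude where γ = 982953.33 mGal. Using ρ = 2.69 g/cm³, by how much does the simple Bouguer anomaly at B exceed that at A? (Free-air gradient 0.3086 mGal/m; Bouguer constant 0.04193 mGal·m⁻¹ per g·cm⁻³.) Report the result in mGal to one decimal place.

-9.6

Δg_SB(A) = 982836.83 − 982953.33 + 0.3086×644.5 − 0.04193×2.69×644.5 = 9.70 mGal
Δg_SB(B) = 982767.63 − 982953.33 + 0.3086×948.9 − 0.04193×2.69×948.9 = 0.10 mGal
Difference = 0.10 − (9.70) = -9.60 mGal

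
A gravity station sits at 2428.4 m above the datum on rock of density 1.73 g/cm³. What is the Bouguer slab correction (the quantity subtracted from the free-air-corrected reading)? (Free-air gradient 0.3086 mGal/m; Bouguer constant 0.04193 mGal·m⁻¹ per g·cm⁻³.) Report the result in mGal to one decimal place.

Bouguer slab correction = 0.04193 × 1.73 × 2428.4 = 176.2 mGal

176.2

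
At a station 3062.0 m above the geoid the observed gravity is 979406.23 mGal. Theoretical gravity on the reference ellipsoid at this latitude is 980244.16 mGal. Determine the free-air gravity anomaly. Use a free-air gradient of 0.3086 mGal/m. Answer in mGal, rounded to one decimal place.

107.0

Free-air correction = 0.3086 × 3062.0 = 944.93 mGal
Free-air anomaly = 979406.23 − 980244.16 + (944.93) = 107.00 mGal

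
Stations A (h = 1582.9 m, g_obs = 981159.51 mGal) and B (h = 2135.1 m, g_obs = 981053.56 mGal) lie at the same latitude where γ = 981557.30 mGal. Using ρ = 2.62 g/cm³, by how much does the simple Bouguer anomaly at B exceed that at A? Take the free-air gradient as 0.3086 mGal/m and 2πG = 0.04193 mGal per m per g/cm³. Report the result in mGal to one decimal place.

Δg_SB(A) = 981159.51 − 981557.30 + 0.3086×1582.9 − 0.04193×2.62×1582.9 = -83.20 mGal
Δg_SB(B) = 981053.56 − 981557.30 + 0.3086×2135.1 − 0.04193×2.62×2135.1 = -79.40 mGal
Difference = -79.40 − (-83.20) = 3.80 mGal

3.8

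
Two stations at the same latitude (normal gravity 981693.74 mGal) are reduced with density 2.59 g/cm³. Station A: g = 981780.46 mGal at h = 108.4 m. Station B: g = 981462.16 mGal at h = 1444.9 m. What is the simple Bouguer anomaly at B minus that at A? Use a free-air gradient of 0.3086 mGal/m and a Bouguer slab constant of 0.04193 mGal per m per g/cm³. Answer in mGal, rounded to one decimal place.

Δg_SB(A) = 981780.46 − 981693.74 + 0.3086×108.4 − 0.04193×2.59×108.4 = 108.40 mGal
Δg_SB(B) = 981462.16 − 981693.74 + 0.3086×1444.9 − 0.04193×2.59×1444.9 = 57.40 mGal
Difference = 57.40 − (108.40) = -51.00 mGal

-51.0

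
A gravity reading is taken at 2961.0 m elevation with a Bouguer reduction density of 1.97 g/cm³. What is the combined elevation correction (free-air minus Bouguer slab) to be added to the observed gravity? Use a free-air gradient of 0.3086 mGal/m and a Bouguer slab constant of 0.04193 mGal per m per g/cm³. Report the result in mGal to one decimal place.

669.2

Combined gradient = 0.3086 − 0.04193 × 1.97 = 0.2259979 mGal/m
Combined elevation correction = 0.2259979 × 2961.0 = 669.2 mGal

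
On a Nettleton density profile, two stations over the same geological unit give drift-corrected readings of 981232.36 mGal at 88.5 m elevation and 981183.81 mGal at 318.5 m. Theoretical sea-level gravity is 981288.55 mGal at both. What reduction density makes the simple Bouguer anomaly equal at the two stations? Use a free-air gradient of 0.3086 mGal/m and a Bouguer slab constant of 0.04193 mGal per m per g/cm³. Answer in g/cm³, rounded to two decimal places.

Δg_obs = 981183.81 − 981232.36 = -48.55 mGal over Δh = 318.5 − 88.5 = 230.0 m
Equal Bouguer anomalies ⇒ Δg_obs + (0.3086 − 0.04193ρ)·Δh = 0
0.3086 − 0.04193ρ = −Δg_obs/Δh = 0.21109
ρ = (0.3086 − 0.21109) / 0.04193 = 2.33 g/cm³

2.33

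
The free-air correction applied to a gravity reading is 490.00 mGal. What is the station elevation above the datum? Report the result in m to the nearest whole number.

1588

h = 490.00 / 0.3086 = 1587.82 m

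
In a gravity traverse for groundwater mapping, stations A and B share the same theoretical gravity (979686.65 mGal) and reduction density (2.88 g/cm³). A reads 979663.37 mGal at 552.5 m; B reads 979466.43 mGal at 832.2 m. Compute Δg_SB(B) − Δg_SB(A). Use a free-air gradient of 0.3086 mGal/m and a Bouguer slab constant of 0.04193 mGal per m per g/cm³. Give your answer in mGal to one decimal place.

Δg_SB(A) = 979663.37 − 979686.65 + 0.3086×552.5 − 0.04193×2.88×552.5 = 80.50 mGal
Δg_SB(B) = 979466.43 − 979686.65 + 0.3086×832.2 − 0.04193×2.88×832.2 = -63.90 mGal
Difference = -63.90 − (80.50) = -144.40 mGal

-144.4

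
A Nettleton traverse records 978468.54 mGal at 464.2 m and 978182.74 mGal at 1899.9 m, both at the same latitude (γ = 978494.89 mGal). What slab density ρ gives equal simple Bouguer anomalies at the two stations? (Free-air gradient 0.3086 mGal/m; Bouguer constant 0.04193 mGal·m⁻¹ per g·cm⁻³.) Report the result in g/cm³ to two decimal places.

Δg_obs = 978182.74 − 978468.54 = -285.80 mGal over Δh = 1899.9 − 464.2 = 1435.7 m
Equal Bouguer anomalies ⇒ Δg_obs + (0.3086 − 0.04193ρ)·Δh = 0
0.3086 − 0.04193ρ = −Δg_obs/Δh = 0.19907
ρ = (0.3086 − 0.19907) / 0.04193 = 2.61 g/cm³

2.61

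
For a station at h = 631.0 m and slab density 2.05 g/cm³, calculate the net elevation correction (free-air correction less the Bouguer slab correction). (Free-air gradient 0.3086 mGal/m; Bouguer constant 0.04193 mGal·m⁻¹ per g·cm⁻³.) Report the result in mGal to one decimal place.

Combined gradient = 0.3086 − 0.04193 × 2.05 = 0.2226435 mGal/m
Combined elevation correction = 0.2226435 × 631.0 = 140.5 mGal

140.5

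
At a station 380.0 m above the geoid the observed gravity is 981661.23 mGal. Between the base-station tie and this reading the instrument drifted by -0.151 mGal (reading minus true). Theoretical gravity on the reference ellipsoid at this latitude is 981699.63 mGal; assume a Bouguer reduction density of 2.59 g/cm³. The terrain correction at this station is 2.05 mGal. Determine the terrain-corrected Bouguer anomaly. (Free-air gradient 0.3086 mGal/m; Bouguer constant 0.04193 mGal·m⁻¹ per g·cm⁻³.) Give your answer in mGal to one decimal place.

Drift-corrected reading = 981661.23 − (-0.151) = 981661.381 mGal
Free-air correction = 0.3086 × 380.0 = 117.27 mGal
Free-air anomaly = 981661.381 − 981699.63 + (117.27) = 79.021 mGal
Bouguer slab correction = 0.04193 × 2.59 × 380.0 = 41.27 mGal
Simple Bouguer anomaly = 79.021 − (41.27) = 37.751 mGal
Complete Bouguer anomaly = 37.751 + 2.05 = 39.801 mGal

39.8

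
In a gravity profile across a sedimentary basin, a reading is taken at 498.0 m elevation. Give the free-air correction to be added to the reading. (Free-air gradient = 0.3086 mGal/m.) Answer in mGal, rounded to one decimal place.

Free-air correction = 0.3086 × 498.0 = 153.7 mGal

153.7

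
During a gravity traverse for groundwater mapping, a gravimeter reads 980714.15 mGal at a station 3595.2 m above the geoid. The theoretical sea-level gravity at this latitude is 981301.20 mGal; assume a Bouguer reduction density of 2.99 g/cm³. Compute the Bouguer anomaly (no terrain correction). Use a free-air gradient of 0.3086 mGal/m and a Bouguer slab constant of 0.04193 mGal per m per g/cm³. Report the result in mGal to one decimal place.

71.7

Free-air correction = 0.3086 × 3595.2 = 1109.48 mGal
Free-air anomaly = 980714.15 − 981301.20 + (1109.48) = 522.43 mGal
Bouguer slab correction = 0.04193 × 2.99 × 3595.2 = 450.73 mGal
Simple Bouguer anomaly = 522.43 − (450.73) = 71.70 mGal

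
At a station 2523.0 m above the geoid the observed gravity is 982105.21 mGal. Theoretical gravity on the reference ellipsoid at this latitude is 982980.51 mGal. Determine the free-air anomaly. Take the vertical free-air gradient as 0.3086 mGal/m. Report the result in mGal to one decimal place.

-96.7

Free-air correction = 0.3086 × 2523.0 = 778.60 mGal
Free-air anomaly = 982105.21 − 982980.51 + (778.60) = -96.70 mGal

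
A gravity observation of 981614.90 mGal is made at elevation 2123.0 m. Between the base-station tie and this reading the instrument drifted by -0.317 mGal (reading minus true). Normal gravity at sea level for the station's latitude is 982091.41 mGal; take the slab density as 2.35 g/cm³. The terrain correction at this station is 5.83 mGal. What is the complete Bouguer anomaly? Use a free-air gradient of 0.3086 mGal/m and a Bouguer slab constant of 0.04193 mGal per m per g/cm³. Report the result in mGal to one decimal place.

-24.4

Drift-corrected reading = 981614.90 − (-0.317) = 981615.217 mGal
Free-air correction = 0.3086 × 2123.0 = 655.16 mGal
Free-air anomaly = 981615.217 − 982091.41 + (655.16) = 178.967 mGal
Bouguer slab correction = 0.04193 × 2.35 × 2123.0 = 209.19 mGal
Simple Bouguer anomaly = 178.967 − (209.19) = -30.223 mGal
Complete Bouguer anomaly = -30.223 + 5.83 = -24.393 mGal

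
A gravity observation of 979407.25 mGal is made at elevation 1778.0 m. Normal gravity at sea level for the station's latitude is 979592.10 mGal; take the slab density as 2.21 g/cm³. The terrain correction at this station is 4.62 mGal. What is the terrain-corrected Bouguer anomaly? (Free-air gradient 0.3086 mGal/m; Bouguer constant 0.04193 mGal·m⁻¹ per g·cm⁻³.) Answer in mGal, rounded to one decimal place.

203.7

Free-air correction = 0.3086 × 1778.0 = 548.69 mGal
Free-air anomaly = 979407.25 − 979592.10 + (548.69) = 363.84 mGal
Bouguer slab correction = 0.04193 × 2.21 × 1778.0 = 164.76 mGal
Simple Bouguer anomaly = 363.84 − (164.76) = 199.08 mGal
Complete Bouguer anomaly = 199.08 + 4.62 = 203.70 mGal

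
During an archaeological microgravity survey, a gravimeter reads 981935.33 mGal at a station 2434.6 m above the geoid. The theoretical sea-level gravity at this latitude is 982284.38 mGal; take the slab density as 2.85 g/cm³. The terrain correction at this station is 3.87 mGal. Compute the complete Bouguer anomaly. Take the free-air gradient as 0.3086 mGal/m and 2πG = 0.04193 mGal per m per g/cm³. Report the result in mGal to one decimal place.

Free-air correction = 0.3086 × 2434.6 = 751.32 mGal
Free-air anomaly = 981935.33 − 982284.38 + (751.32) = 402.27 mGal
Bouguer slab correction = 0.04193 × 2.85 × 2434.6 = 290.94 mGal
Simple Bouguer anomaly = 402.27 − (290.94) = 111.33 mGal
Complete Bouguer anomaly = 111.33 + 3.87 = 115.20 mGal

115.2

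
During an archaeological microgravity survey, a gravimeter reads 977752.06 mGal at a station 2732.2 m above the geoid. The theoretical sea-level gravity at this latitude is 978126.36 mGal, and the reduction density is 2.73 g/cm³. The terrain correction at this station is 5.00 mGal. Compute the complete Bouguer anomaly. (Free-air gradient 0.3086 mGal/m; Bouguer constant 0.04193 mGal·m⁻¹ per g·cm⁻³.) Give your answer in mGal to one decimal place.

Free-air correction = 0.3086 × 2732.2 = 843.16 mGal
Free-air anomaly = 977752.06 − 978126.36 + (843.16) = 468.86 mGal
Bouguer slab correction = 0.04193 × 2.73 × 2732.2 = 312.75 mGal
Simple Bouguer anomaly = 468.86 − (312.75) = 156.11 mGal
Complete Bouguer anomaly = 156.11 + 5.00 = 161.11 mGal

161.1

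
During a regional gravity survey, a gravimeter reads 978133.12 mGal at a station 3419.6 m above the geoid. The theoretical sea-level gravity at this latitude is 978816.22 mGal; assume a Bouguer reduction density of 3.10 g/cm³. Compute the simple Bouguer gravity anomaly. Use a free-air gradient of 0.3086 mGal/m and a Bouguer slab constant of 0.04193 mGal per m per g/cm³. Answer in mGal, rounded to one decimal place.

Free-air correction = 0.3086 × 3419.6 = 1055.29 mGal
Free-air anomaly = 978133.12 − 978816.22 + (1055.29) = 372.19 mGal
Bouguer slab correction = 0.04193 × 3.10 × 3419.6 = 444.49 mGal
Simple Bouguer anomaly = 372.19 − (444.49) = -72.30 mGal

-72.3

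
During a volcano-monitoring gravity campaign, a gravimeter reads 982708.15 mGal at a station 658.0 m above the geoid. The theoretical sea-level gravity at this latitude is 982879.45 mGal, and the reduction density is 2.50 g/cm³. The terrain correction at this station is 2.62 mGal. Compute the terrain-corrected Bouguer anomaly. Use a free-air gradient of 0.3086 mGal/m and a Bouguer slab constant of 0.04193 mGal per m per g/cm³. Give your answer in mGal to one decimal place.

-34.6

Free-air correction = 0.3086 × 658.0 = 203.06 mGal
Free-air anomaly = 982708.15 − 982879.45 + (203.06) = 31.76 mGal
Bouguer slab correction = 0.04193 × 2.50 × 658.0 = 68.97 mGal
Simple Bouguer anomaly = 31.76 − (68.97) = -37.21 mGal
Complete Bouguer anomaly = -37.21 + 2.62 = -34.59 mGal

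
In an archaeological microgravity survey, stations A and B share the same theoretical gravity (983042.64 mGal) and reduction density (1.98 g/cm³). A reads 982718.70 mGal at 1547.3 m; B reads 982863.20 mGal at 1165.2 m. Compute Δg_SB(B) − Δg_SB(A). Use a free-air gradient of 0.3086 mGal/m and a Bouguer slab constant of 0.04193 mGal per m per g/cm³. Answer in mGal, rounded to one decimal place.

58.3

Δg_SB(A) = 982718.70 − 983042.64 + 0.3086×1547.3 − 0.04193×1.98×1547.3 = 25.10 mGal
Δg_SB(B) = 982863.20 − 983042.64 + 0.3086×1165.2 − 0.04193×1.98×1165.2 = 83.40 mGal
Difference = 83.40 − (25.10) = 58.30 mGal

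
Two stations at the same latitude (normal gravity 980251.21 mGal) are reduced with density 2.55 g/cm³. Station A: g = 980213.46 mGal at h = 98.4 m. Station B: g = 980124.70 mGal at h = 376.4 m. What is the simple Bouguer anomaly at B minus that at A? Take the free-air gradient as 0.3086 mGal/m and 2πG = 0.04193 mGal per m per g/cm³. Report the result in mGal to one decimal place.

-32.7

Δg_SB(A) = 980213.46 − 980251.21 + 0.3086×98.4 − 0.04193×2.55×98.4 = -17.90 mGal
Δg_SB(B) = 980124.70 − 980251.21 + 0.3086×376.4 − 0.04193×2.55×376.4 = -50.60 mGal
Difference = -50.60 − (-17.90) = -32.70 mGal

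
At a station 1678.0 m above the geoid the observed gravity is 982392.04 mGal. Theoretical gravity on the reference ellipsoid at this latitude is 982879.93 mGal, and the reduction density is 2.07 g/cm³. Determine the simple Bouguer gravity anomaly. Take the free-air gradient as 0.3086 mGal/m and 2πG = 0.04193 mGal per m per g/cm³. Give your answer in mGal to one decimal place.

-115.7

Free-air correction = 0.3086 × 1678.0 = 517.83 mGal
Free-air anomaly = 982392.04 − 982879.93 + (517.83) = 29.94 mGal
Bouguer slab correction = 0.04193 × 2.07 × 1678.0 = 145.64 mGal
Simple Bouguer anomaly = 29.94 − (145.64) = -115.70 mGal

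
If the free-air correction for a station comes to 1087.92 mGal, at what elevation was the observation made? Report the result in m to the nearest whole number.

h = 1087.92 / 0.3086 = 3525.34 m

3525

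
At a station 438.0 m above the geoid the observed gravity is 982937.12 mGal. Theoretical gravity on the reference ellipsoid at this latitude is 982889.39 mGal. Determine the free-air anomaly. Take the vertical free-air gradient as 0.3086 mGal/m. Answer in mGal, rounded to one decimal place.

182.9

Free-air correction = 0.3086 × 438.0 = 135.17 mGal
Free-air anomaly = 982937.12 − 982889.39 + (135.17) = 182.90 mGal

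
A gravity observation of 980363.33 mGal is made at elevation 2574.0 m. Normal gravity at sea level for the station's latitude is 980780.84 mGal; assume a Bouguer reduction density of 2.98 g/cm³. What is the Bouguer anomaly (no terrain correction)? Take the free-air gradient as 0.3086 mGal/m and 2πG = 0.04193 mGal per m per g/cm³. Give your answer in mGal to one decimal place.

Free-air correction = 0.3086 × 2574.0 = 794.34 mGal
Free-air anomaly = 980363.33 − 980780.84 + (794.34) = 376.83 mGal
Bouguer slab correction = 0.04193 × 2.98 × 2574.0 = 321.62 mGal
Simple Bouguer anomaly = 376.83 − (321.62) = 55.21 mGal

55.2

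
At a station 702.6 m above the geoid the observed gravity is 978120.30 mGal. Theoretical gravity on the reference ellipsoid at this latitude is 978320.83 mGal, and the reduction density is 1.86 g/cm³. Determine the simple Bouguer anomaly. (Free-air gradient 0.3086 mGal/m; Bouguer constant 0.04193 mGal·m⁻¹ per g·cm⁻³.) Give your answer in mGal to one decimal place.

Free-air correction = 0.3086 × 702.6 = 216.82 mGal
Free-air anomaly = 978120.30 − 978320.83 + (216.82) = 16.29 mGal
Bouguer slab correction = 0.04193 × 1.86 × 702.6 = 54.80 mGal
Simple Bouguer anomaly = 16.29 − (54.80) = -38.51 mGal

-38.5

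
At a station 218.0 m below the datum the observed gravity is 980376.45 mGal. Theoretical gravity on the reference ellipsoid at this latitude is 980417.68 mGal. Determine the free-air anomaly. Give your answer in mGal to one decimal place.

-108.5

Free-air correction = 0.3086 × -218.0 = -67.27 mGal
Free-air anomaly = 980376.45 − 980417.68 + (-67.27) = -108.50 mGal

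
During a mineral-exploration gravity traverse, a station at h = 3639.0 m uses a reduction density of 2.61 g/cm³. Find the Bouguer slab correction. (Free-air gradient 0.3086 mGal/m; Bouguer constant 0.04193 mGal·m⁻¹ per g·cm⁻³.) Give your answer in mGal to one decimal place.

Bouguer slab correction = 0.04193 × 2.61 × 3639.0 = 398.2 mGal

398.2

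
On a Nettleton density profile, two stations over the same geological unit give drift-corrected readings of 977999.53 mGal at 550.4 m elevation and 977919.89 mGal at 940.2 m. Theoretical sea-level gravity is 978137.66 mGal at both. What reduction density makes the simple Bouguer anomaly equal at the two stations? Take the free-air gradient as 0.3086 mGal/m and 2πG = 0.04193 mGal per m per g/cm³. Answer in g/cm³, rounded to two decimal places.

Δg_obs = 977919.89 − 977999.53 = -79.64 mGal over Δh = 940.2 − 550.4 = 389.8 m
Equal Bouguer anomalies ⇒ Δg_obs + (0.3086 − 0.04193ρ)·Δh = 0
0.3086 − 0.04193ρ = −Δg_obs/Δh = 0.20431
ρ = (0.3086 − 0.20431) / 0.04193 = 2.49 g/cm³

2.49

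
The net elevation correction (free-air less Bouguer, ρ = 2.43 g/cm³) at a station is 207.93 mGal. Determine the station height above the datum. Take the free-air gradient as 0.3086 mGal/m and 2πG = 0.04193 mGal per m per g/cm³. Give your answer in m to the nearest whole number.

1006

Combined gradient = 0.3086 − 0.04193 × 2.43 = 0.2067101 mGal/m
h = 207.93 / 0.2067101 = 1005.90 m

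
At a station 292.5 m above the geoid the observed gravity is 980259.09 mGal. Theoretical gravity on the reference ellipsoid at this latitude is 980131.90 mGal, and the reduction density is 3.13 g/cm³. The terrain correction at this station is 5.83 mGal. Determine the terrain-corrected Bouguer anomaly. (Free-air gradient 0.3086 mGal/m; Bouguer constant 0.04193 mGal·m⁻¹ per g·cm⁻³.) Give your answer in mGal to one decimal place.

Free-air correction = 0.3086 × 292.5 = 90.27 mGal
Free-air anomaly = 980259.09 − 980131.90 + (90.27) = 217.46 mGal
Bouguer slab correction = 0.04193 × 3.13 × 292.5 = 38.39 mGal
Simple Bouguer anomaly = 217.46 − (38.39) = 179.07 mGal
Complete Bouguer anomaly = 179.07 + 5.83 = 184.90 mGal

184.9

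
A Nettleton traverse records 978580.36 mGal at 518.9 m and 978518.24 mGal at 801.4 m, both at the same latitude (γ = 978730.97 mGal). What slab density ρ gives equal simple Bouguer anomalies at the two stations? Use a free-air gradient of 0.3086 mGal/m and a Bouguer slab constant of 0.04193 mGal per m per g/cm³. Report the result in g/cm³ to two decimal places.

2.12

Δg_obs = 978518.24 − 978580.36 = -62.12 mGal over Δh = 801.4 − 518.9 = 282.5 m
Equal Bouguer anomalies ⇒ Δg_obs + (0.3086 − 0.04193ρ)·Δh = 0
0.3086 − 0.04193ρ = −Δg_obs/Δh = 0.21989
ρ = (0.3086 − 0.21989) / 0.04193 = 2.12 g/cm³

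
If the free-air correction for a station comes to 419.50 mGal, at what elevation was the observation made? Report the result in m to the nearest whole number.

1359

h = 419.50 / 0.3086 = 1359.36 m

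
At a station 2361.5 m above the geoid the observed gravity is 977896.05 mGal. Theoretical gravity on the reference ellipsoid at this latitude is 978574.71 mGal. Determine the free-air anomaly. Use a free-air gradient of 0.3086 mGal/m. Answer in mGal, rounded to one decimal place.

Free-air correction = 0.3086 × 2361.5 = 728.76 mGal
Free-air anomaly = 977896.05 − 978574.71 + (728.76) = 50.10 mGal

50.1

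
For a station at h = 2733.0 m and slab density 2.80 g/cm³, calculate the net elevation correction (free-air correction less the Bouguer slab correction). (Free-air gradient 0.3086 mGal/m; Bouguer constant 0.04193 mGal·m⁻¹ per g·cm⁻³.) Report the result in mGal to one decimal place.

Combined gradient = 0.3086 − 0.04193 × 2.80 = 0.1911960 mGal/m
Combined elevation correction = 0.1911960 × 2733.0 = 522.5 mGal

522.5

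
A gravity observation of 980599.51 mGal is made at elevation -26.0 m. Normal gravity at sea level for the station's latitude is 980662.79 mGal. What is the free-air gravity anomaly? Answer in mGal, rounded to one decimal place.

-71.3

Free-air correction = 0.3086 × -26.0 = -8.02 mGal
Free-air anomaly = 980599.51 − 980662.79 + (-8.02) = -71.30 mGal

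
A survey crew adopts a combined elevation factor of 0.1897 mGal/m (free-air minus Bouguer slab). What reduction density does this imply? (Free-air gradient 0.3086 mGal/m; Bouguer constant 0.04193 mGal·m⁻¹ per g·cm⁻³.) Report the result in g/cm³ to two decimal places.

0.1897 = 0.3086 − 0.04193 × ρ
ρ = (0.3086 − 0.1897) / 0.04193 = 2.84 g/cm³

2.84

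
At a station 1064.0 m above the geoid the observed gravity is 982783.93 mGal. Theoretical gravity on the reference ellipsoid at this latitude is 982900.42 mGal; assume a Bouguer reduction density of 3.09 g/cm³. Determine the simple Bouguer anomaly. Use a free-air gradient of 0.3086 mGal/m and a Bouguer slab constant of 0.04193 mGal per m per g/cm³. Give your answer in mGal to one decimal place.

Free-air correction = 0.3086 × 1064.0 = 328.35 mGal
Free-air anomaly = 982783.93 − 982900.42 + (328.35) = 211.86 mGal
Bouguer slab correction = 0.04193 × 3.09 × 1064.0 = 137.86 mGal
Simple Bouguer anomaly = 211.86 − (137.86) = 74.00 mGal

74.0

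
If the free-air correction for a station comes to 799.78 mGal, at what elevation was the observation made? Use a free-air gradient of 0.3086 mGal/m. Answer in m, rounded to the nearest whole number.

h = 799.78 / 0.3086 = 2591.64 m

2592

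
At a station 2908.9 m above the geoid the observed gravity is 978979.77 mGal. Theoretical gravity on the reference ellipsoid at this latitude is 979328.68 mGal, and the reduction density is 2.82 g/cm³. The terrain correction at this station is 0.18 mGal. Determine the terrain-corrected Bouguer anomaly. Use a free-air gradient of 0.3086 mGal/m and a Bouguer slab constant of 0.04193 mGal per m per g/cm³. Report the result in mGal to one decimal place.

205.0

Free-air correction = 0.3086 × 2908.9 = 897.69 mGal
Free-air anomaly = 978979.77 − 979328.68 + (897.69) = 548.78 mGal
Bouguer slab correction = 0.04193 × 2.82 × 2908.9 = 343.96 mGal
Simple Bouguer anomaly = 548.78 − (343.96) = 204.82 mGal
Complete Bouguer anomaly = 204.82 + 0.18 = 205.00 mGal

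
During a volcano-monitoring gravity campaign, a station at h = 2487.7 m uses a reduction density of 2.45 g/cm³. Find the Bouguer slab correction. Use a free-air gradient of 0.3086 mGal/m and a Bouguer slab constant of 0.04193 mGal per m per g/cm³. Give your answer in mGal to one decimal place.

Bouguer slab correction = 0.04193 × 2.45 × 2487.7 = 255.6 mGal

255.6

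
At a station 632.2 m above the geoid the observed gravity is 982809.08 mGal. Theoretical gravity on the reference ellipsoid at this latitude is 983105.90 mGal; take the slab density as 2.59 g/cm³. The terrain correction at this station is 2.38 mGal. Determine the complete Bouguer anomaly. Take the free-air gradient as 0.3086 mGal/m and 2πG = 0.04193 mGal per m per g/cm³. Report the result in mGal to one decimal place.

Free-air correction = 0.3086 × 632.2 = 195.10 mGal
Free-air anomaly = 982809.08 − 983105.90 + (195.10) = -101.72 mGal
Bouguer slab correction = 0.04193 × 2.59 × 632.2 = 68.66 mGal
Simple Bouguer anomaly = -101.72 − (68.66) = -170.38 mGal
Complete Bouguer anomaly = -170.38 + 2.38 = -168.00 mGal

-168.0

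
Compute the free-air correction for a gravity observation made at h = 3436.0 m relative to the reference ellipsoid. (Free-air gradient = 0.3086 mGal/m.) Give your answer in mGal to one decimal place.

Free-air correction = 0.3086 × 3436.0 = 1060.3 mGal

1060.3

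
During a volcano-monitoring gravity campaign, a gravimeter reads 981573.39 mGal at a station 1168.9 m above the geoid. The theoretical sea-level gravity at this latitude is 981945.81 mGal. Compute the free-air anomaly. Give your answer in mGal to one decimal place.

Free-air correction = 0.3086 × 1168.9 = 360.72 mGal
Free-air anomaly = 981573.39 − 981945.81 + (360.72) = -11.70 mGal

-11.7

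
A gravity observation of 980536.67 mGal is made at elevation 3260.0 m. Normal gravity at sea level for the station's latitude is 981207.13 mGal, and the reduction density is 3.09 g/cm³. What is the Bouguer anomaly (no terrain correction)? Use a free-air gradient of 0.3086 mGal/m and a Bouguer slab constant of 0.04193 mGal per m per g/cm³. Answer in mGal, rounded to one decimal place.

-86.8

Free-air correction = 0.3086 × 3260.0 = 1006.04 mGal
Free-air anomaly = 980536.67 − 981207.13 + (1006.04) = 335.58 mGal
Bouguer slab correction = 0.04193 × 3.09 × 3260.0 = 422.38 mGal
Simple Bouguer anomaly = 335.58 − (422.38) = -86.80 mGal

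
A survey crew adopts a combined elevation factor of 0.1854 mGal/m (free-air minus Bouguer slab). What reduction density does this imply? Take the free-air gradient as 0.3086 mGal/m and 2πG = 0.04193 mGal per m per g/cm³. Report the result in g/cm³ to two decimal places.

0.1854 = 0.3086 − 0.04193 × ρ
ρ = (0.3086 − 0.1854) / 0.04193 = 2.94 g/cm³

2.94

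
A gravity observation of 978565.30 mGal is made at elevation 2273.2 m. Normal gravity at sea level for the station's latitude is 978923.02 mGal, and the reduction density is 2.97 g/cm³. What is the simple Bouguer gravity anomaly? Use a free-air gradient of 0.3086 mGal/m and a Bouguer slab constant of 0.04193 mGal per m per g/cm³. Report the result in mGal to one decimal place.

Free-air correction = 0.3086 × 2273.2 = 701.51 mGal
Free-air anomaly = 978565.30 − 978923.02 + (701.51) = 343.79 mGal
Bouguer slab correction = 0.04193 × 2.97 × 2273.2 = 283.09 mGal
Simple Bouguer anomaly = 343.79 − (283.09) = 60.70 mGal

60.7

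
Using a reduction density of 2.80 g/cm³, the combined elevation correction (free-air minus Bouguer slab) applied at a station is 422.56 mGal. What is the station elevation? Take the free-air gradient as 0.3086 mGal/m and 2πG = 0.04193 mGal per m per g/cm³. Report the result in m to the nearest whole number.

2210

Combined gradient = 0.3086 − 0.04193 × 2.80 = 0.1911960 mGal/m
h = 422.56 / 0.1911960 = 2210.09 m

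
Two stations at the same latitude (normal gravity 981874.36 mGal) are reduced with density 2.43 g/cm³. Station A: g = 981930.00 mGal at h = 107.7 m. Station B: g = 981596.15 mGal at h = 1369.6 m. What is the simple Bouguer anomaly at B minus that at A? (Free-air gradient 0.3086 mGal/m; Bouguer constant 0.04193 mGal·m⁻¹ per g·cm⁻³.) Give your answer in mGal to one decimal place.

Δg_SB(A) = 981930.00 − 981874.36 + 0.3086×107.7 − 0.04193×2.43×107.7 = 77.90 mGal
Δg_SB(B) = 981596.15 − 981874.36 + 0.3086×1369.6 − 0.04193×2.43×1369.6 = 4.90 mGal
Difference = 4.90 − (77.90) = -73.00 mGal

-73.0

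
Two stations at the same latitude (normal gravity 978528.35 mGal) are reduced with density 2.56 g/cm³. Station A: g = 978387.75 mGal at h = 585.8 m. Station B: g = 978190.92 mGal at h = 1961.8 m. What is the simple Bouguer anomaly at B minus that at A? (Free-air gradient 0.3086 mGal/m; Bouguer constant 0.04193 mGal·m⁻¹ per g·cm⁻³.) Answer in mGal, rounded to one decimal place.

80.1

Δg_SB(A) = 978387.75 − 978528.35 + 0.3086×585.8 − 0.04193×2.56×585.8 = -22.70 mGal
Δg_SB(B) = 978190.92 − 978528.35 + 0.3086×1961.8 − 0.04193×2.56×1961.8 = 57.40 mGal
Difference = 57.40 − (-22.70) = 80.10 mGal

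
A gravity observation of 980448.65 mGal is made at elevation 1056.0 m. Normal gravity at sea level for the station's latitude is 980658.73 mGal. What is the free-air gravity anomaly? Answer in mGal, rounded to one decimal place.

Free-air correction = 0.3086 × 1056.0 = 325.88 mGal
Free-air anomaly = 980448.65 − 980658.73 + (325.88) = 115.80 mGal

115.8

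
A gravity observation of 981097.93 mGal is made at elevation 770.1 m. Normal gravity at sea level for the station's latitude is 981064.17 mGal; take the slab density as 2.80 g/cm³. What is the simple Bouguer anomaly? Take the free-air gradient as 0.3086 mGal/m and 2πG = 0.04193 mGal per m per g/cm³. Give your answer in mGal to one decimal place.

Free-air correction = 0.3086 × 770.1 = 237.65 mGal
Free-air anomaly = 981097.93 − 981064.17 + (237.65) = 271.41 mGal
Bouguer slab correction = 0.04193 × 2.80 × 770.1 = 90.41 mGal
Simple Bouguer anomaly = 271.41 − (90.41) = 181.00 mGal

181.0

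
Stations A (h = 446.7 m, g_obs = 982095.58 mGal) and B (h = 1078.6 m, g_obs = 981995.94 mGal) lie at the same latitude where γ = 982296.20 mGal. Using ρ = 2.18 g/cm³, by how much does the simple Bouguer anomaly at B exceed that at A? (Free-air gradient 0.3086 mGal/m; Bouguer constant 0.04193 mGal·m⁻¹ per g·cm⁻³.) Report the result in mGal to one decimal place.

Δg_SB(A) = 982095.58 − 982296.20 + 0.3086×446.7 − 0.04193×2.18×446.7 = -103.60 mGal
Δg_SB(B) = 981995.94 − 982296.20 + 0.3086×1078.6 − 0.04193×2.18×1078.6 = -66.00 mGal
Difference = -66.00 − (-103.60) = 37.60 mGal

37.6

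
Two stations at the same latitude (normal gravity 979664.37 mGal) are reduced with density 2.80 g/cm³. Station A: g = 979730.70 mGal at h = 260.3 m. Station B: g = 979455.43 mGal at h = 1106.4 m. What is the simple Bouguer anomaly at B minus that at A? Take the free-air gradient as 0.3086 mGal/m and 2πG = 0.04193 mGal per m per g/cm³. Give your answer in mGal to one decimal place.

Δg_SB(A) = 979730.70 − 979664.37 + 0.3086×260.3 − 0.04193×2.80×260.3 = 116.10 mGal
Δg_SB(B) = 979455.43 − 979664.37 + 0.3086×1106.4 − 0.04193×2.80×1106.4 = 2.60 mGal
Difference = 2.60 − (116.10) = -113.50 mGal

-113.5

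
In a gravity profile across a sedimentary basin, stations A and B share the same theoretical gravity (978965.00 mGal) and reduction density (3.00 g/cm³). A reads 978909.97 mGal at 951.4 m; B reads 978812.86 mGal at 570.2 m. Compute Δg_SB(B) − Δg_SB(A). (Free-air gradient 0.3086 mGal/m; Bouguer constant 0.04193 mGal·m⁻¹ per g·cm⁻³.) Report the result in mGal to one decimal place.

-166.8

Δg_SB(A) = 978909.97 − 978965.00 + 0.3086×951.4 − 0.04193×3.00×951.4 = 118.90 mGal
Δg_SB(B) = 978812.86 − 978965.00 + 0.3086×570.2 − 0.04193×3.00×570.2 = -47.90 mGal
Difference = -47.90 − (118.90) = -166.80 mGal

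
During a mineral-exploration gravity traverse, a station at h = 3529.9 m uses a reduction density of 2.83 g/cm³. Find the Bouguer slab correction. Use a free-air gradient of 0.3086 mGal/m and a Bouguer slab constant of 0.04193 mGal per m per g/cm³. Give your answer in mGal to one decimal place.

Bouguer slab correction = 0.04193 × 2.83 × 3529.9 = 418.9 mGal

418.9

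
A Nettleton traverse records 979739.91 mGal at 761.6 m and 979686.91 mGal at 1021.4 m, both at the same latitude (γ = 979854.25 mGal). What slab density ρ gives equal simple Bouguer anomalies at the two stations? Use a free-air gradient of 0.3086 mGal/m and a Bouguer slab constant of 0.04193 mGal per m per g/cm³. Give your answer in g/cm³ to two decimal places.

2.49

Δg_obs = 979686.91 − 979739.91 = -53.00 mGal over Δh = 1021.4 − 761.6 = 259.8 m
Equal Bouguer anomalies ⇒ Δg_obs + (0.3086 − 0.04193ρ)·Δh = 0
0.3086 − 0.04193ρ = −Δg_obs/Δh = 0.20400
ρ = (0.3086 − 0.20400) / 0.04193 = 2.49 g/cm³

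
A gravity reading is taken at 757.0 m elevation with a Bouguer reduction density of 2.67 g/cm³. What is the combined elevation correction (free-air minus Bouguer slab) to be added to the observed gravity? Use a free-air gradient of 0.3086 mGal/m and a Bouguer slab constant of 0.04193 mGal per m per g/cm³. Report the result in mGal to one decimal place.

Combined gradient = 0.3086 − 0.04193 × 2.67 = 0.1966469 mGal/m
Combined elevation correction = 0.1966469 × 757.0 = 148.9 mGal

148.9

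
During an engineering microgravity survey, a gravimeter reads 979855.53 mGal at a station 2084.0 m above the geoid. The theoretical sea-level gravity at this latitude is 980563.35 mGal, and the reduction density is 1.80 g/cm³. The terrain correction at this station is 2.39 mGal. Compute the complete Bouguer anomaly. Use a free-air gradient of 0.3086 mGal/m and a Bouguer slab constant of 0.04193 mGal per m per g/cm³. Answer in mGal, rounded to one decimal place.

Free-air correction = 0.3086 × 2084.0 = 643.12 mGal
Free-air anomaly = 979855.53 − 980563.35 + (643.12) = -64.70 mGal
Bouguer slab correction = 0.04193 × 1.80 × 2084.0 = 157.29 mGal
Simple Bouguer anomaly = -64.70 − (157.29) = -221.99 mGal
Complete Bouguer anomaly = -221.99 + 2.39 = -219.60 mGal

-219.6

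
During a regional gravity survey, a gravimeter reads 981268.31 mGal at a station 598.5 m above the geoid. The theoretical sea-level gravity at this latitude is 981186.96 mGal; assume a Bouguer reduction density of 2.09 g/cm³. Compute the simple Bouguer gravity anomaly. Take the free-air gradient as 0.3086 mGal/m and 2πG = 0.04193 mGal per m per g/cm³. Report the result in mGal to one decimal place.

213.6

Free-air correction = 0.3086 × 598.5 = 184.70 mGal
Free-air anomaly = 981268.31 − 981186.96 + (184.70) = 266.05 mGal
Bouguer slab correction = 0.04193 × 2.09 × 598.5 = 52.45 mGal
Simple Bouguer anomaly = 266.05 − (52.45) = 213.60 mGal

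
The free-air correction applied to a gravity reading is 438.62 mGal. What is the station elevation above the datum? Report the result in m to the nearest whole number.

h = 438.62 / 0.3086 = 1421.32 m

1421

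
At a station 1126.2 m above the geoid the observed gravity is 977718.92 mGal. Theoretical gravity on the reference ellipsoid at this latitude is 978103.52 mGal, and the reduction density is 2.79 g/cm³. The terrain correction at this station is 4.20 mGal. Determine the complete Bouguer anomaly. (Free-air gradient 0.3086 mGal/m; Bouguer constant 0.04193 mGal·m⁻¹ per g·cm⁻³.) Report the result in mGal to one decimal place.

Free-air correction = 0.3086 × 1126.2 = 347.55 mGal
Free-air anomaly = 977718.92 − 978103.52 + (347.55) = -37.05 mGal
Bouguer slab correction = 0.04193 × 2.79 × 1126.2 = 131.75 mGal
Simple Bouguer anomaly = -37.05 − (131.75) = -168.80 mGal
Complete Bouguer anomaly = -168.80 + 4.20 = -164.60 mGal

-164.6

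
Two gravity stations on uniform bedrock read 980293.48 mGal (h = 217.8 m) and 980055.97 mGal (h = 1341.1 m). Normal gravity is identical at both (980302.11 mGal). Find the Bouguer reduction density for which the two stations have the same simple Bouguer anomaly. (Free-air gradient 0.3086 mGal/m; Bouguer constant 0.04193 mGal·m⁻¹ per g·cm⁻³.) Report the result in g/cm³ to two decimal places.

2.32

Δg_obs = 980055.97 − 980293.48 = -237.51 mGal over Δh = 1341.1 − 217.8 = 1123.3 m
Equal Bouguer anomalies ⇒ Δg_obs + (0.3086 − 0.04193ρ)·Δh = 0
0.3086 − 0.04193ρ = −Δg_obs/Δh = 0.21144
ρ = (0.3086 − 0.21144) / 0.04193 = 2.32 g/cm³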